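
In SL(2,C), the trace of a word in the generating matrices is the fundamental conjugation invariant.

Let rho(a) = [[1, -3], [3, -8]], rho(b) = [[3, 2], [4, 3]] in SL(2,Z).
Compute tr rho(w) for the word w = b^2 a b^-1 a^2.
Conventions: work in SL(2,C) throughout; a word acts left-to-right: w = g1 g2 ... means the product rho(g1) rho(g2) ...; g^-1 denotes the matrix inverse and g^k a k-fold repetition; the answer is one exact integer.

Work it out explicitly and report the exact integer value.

-14862

rho(b) = [[3, 2], [4, 3]]
... * rho(b) = [[3, 2], [4, 3]]  ->  [[17, 12], [24, 17]]
... * rho(a) = [[1, -3], [3, -8]]  ->  [[53, -147], [75, -208]]
... * rho(b^-1) = [[3, -2], [-4, 3]]  ->  [[747, -547], [1057, -774]]
... * rho(a) = [[1, -3], [3, -8]]  ->  [[-894, 2135], [-1265, 3021]]
... * rho(a) = [[1, -3], [3, -8]]  ->  [[5511, -14398], [7798, -20373]]
tr = 5511 + -20373 = -14862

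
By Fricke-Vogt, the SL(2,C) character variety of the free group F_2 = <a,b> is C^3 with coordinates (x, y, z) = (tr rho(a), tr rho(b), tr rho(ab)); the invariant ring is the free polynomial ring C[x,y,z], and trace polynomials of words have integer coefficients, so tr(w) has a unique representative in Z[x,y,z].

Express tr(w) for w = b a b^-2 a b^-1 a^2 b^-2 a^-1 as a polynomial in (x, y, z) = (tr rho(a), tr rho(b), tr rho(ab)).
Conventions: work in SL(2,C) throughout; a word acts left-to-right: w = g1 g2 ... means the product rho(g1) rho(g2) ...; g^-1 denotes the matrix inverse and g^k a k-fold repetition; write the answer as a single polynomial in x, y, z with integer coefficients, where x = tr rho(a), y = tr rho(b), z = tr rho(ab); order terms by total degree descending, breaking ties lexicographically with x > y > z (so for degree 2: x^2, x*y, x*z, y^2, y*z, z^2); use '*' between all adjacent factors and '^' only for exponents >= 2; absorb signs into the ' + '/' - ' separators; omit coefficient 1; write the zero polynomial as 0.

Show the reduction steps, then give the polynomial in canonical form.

-x^4*y^5*z + x^5*y^4 + x^3*y^6 + 3*x^3*y^4*z^2 - x^4*y^3*z - x^2*y^5*z - 3*x^2*y^3*z^3 - x^5*y^2 - 5*x^3*y^4 - x^3*y^2*z^2 - x*y^6 - x*y^4*z^2 + x*y^2*z^4 + x^4*y*z + 7*x^2*y^3*z + x^2*y*z^3 + y^5*z + y^3*z^3 + 3*x^3*y^2 + 4*x*y^4 - x*y^2*z^2 - 2*x^2*y*z - 4*y^3*z - y*z^3 - 2*x*y^2 - x*z^2 + 2*y*z + x

trace(b a^2) = trace(a)*trace(b a) - trace(b) = x*z - y
trace(a^2 b a) = trace(a)*trace(b a^2) - trace(b a) = x^2*z - x*y - z
trace(b a b a) = trace(b a)*trace(b a) - trace(1) = z^2 - 2
trace(b a b) = trace(b)*trace(a b) - trace(a) = y*z - x
trace(a^2 b a b) = trace(a)*trace(b a b a) - trace(b a b) = x*z^2 - y*z - x
trace(a^2 b a b^-1) = trace(a^2 b a)*trace(b) - trace(a^2 b a b) = x^2*y*z - x*y^2 - x*z^2 + x
trace(a b a b^-2 a) = trace(a^2 b a b^-1)*trace(b) - trace(a^2 b a) = x^2*y^2*z - x*y^3 - x*y*z^2 - x^2*z + 2*x*y + z
trace(a b a b a b) = trace(b a b a)*trace(b a) - trace(a b) = z^3 - 3*z
trace(b^-1 a b a b a) = trace(a b a b a)*trace(b) - trace(a b a b a b) = x*y*z^2 - y^2*z - z^3 - x*y + 3*z
trace(a b a b^-2 a b) = trace(b^-1 a b a b a)*trace(b) - trace(b^-1 a b a b a b) = x*y^2*z^2 - y^3*z - y*z^3 - x*y^2 - x*z^2 + 4*y*z + x
trace(b a b^-2 a b^-1 a) = trace(a b a b^-2 a)*trace(b) - trace(a b a b^-2 a b) = x^2*y^3*z - x*y^4 - 2*x*y^2*z^2 - x^2*y*z + y^3*z + y*z^3 + 3*x*y^2 + x*z^2 - 3*y*z - x
trace(a^2) = trace(a)*trace(a) - trace(1) = x^2 - 2
trace(a^3) = trace(a)*trace(a^2) - trace(a) = x^3 - 3*x
trace(a b^2 a^2) = trace(b)*trace(a^3 b) - trace(a^3) = x^2*y*z - x^3 - x*y^2 - y*z + 3*x
trace(b^2) = trace(b)*trace(b) - trace(1) = y^2 - 2
trace(a b^2 a) = trace(a)*trace(b^2 a) - trace(b^2) = x*y*z - x^2 - y^2 + 2
trace(a^3 b^2 a) = trace(a)*trace(a b^2 a^2) - trace(a b^2 a) = x^3*y*z - x^4 - x^2*y^2 - 2*x*y*z + 4*x^2 + y^2 - 2
trace(b^2 a b a) = trace(b)*trace(a b a b) - trace(a b a) = y*z^2 - x*z - y
trace(b^2 a b) = trace(b)*trace(b a b) - trace(b a) = y^2*z - x*y - z
trace(a b^2 a b a) = trace(a)*trace(b^2 a b a) - trace(b^2 a b) = x*y*z^2 - x^2*z - y^2*z + z
trace(a^3 b^2 a b) = trace(a)*trace(a b^2 a b a) - trace(a b^2 a b) = x^2*y*z^2 - x^3*z - x*y^2*z - y*z^2 + 2*x*z + y
trace(a^2 b^2 a b^-1 a) = trace(a^3 b^2 a)*trace(b) - trace(a^3 b^2 a b) = x^3*y^2*z - x^4*y - x^2*y^3 - x^2*y*z^2 + x^3*z - x*y^2*z + 4*x^2*y + y^3 + y*z^2 - 2*x*z - 3*y
trace(b a^2 b^2) = trace(b)*trace(a^2 b^2) - trace(a^2 b) = x*y^2*z - x^2*y - y^3 - x*z + 3*y
trace(a b a^2 b^2 a) = trace(a)*trace(b a^2 b^2 a) - trace(b a^2 b^2) = x^2*y*z^2 - x^3*z - 2*x*y^2*z + x^2*y + y^3 + 2*x*z - 3*y
trace(b^2 a b a b a) = trace(b)*trace(a b a b a b) - trace(a b a b a) = y*z^3 - x*z^2 - 2*y*z + x
trace(b^2 a b a b) = trace(b)*trace(a b a b^2) - trace(a b a b) = y^2*z^2 - x*y*z - y^2 - z^2 + 2
trace(a b a^2 b^2 a b) = trace(a)*trace(b^2 a b a b a) - trace(b^2 a b a b) = x*y*z^3 - x^2*z^2 - y^2*z^2 - x*y*z + x^2 + y^2 + z^2 - 2
trace(a^2 b^2 a b^-1 a b) = trace(a b a^2 b^2 a)*trace(b) - trace(a b a^2 b^2 a b) = x^2*y^2*z^2 - x^3*y*z - 2*x*y^3*z - x*y*z^3 + x^2*y^2 + x^2*z^2 + y^4 + y^2*z^2 + 3*x*y*z - x^2 - 4*y^2 - z^2 + 2
trace(b a b^-1 a b^-1 a^2 b) = trace(a^2 b^2 a b^-1 a)*trace(b) - trace(a^2 b^2 a b^-1 a b) = x^3*y^3*z - x^4*y^2 - x^2*y^4 - 2*x^2*y^2*z^2 + 2*x^3*y*z + x*y^3*z + x*y*z^3 + 3*x^2*y^2 - x^2*z^2 - 5*x*y*z + x^2 + y^2 + z^2 - 2
trace(a^2 b a b a) = trace(a)*trace(a b a b a) - trace(a b a b) = x^2*z^2 - x*y*z - x^2 - z^2 + 2
trace(a^2 b a b a^2) = trace(a)*trace(a^2 b a b a) - trace(a^2 b a b) = x^3*z^2 - x^2*y*z - x^3 - 2*x*z^2 + y*z + 3*x
trace(b a b a^2 b a) = trace(a)*trace(b a b a b a) - trace(b a b a b) = x*z^3 - y*z^2 - 2*x*z + y
trace(a^2 b a b a^2 b) = trace(a)*trace(b a b a^2 b a) - trace(b a b a^2 b) = x^2*z^3 - 2*x*y*z^2 - x^2*z + y^2*z + x*y - z
trace(a b^-1 a^2 b a b a) = trace(a^2 b a b a^2)*trace(b) - trace(a^2 b a b a^2 b) = x^3*y*z^2 - x^2*y^2*z - x^2*z^3 - x^3*y + x^2*z + 2*x*y + z
trace(a^2 b a b a b a) = trace(a)*trace(a b a b a b a) - trace(a b a b a b) = x^2*z^3 - x*y*z^2 - 2*x^2*z - z^3 + x*y + 3*z
trace(b a b a b a b a) = trace(a b a b a b)*trace(a b) - trace(b a b a) = z^4 - 4*z^2 + 2
trace(a^2 b a b a b a b) = trace(a)*trace(b a b a b a b a) - trace(b a b a b a b) = x*z^4 - y*z^3 - 3*x*z^2 + 2*y*z + x
trace(a b^-1 a^2 b a b a b) = trace(a^2 b a b a b a)*trace(b) - trace(a^2 b a b a b a b) = x^2*y*z^3 - x*y^2*z^2 - x*z^4 - 2*x^2*y*z + x*y^2 + 3*x*z^2 + y*z - x
trace(b a b^-1 a b^-1 a^2 b a) = trace(a b^-1 a^2 b a b a)*trace(b) - trace(a b^-1 a^2 b a b a b) = x^3*y^2*z^2 - x^2*y^3*z - 2*x^2*y*z^3 - x^3*y^2 + x*y^2*z^2 + x*z^4 + 3*x^2*y*z + x*y^2 - 3*x*z^2 + x
trace(a b^-1 a^2 b a^-1 b a b^-1) = trace(b a b^-1 a b^-1 a^2 b)*trace(a) - trace(b a b^-1 a b^-1 a^2 b a) = x^4*y^3*z - x^5*y^2 - x^3*y^4 - 3*x^3*y^2*z^2 + 2*x^4*y*z + 2*x^2*y^3*z + 3*x^2*y*z^3 + 4*x^3*y^2 - x^3*z^2 - x*y^2*z^2 - x*z^4 - 8*x^2*y*z + x^3 + 4*x*z^2 - 3*x
trace(b a^2 b^-1 a^2 b) = trace(a^2 b^2 a^2)*trace(b) - trace(a^2 b^2 a^2 b) = x^3*y^2*z - x^4*y - x^2*y^3 - x^2*y*z^2 + x^3*z + 3*x^2*y - 2*x*z + y
trace(a b^-1 a^2 b a^-1 b a) = trace(b a^2 b^-1 a^2 b)*trace(a) - trace(b a^2 b^-1 a^2 b a) = x^4*y^2*z - x^5*y - x^3*y^3 - 2*x^3*y*z^2 + x^4*z + x^2*y^2*z + x^2*z^3 + 4*x^3*y - 3*x^2*z - x*y - z
trace(a^-1 b a b^-2 a b^-1 a^2 b) = trace(a b^-1 a^2 b a^-1 b a b^-1)*trace(b) - trace(a b^-1 a^2 b a^-1 b a) = x^4*y^4*z - x^5*y^3 - x^3*y^5 - 3*x^3*y^3*z^2 + x^4*y^2*z + 2*x^2*y^4*z + 3*x^2*y^2*z^3 + x^5*y + 5*x^3*y^3 + x^3*y*z^2 - x*y^3*z^2 - x*y*z^4 - x^4*z - 9*x^2*y^2*z - x^2*z^3 - 3*x^3*y + 4*x*y*z^2 + 3*x^2*z - 2*x*y + z
trace(b^-1 a^-1 b a b^-2 a b^-1 a^2) = trace(a^-1 b a b^-2 a b^-1 a^2)*trace(b) - trace(a^-1 b a b^-2 a b^-1 a^2 b) = -x^4*y^4*z + x^5*y^3 + x^3*y^5 + 3*x^3*y^3*z^2 - x^4*y^2*z - x^2*y^4*z - 3*x^2*y^2*z^3 - x^5*y - 5*x^3*y^3 - x^3*y*z^2 - x*y^5 - x*y^3*z^2 + x*y*z^4 + x^4*z + 8*x^2*y^2*z + x^2*z^3 + y^4*z + y^2*z^3 + 3*x^3*y + 3*x*y^3 - 3*x*y*z^2 - 3*x^2*z - 3*y^2*z + x*y - z
trace(b a b^-2 a b^-1 a^2 b^-2 a^-1) = trace(b^-1 a^-1 b a b^-2 a b^-1 a^2)*trace(b) - trace(b^-1 a^-1 b a b^-2 a b^-1 a^2 b) = -x^4*y^5*z + x^5*y^4 + x^3*y^6 + 3*x^3*y^4*z^2 - x^4*y^3*z - x^2*y^5*z - 3*x^2*y^3*z^3 - x^5*y^2 - 5*x^3*y^4 - x^3*y^2*z^2 - x*y^6 - x*y^4*z^2 + x*y^2*z^4 + x^4*y*z + 7*x^2*y^3*z + x^2*y*z^3 + y^5*z + y^3*z^3 + 3*x^3*y^2 + 4*x*y^4 - x*y^2*z^2 - 2*x^2*y*z - 4*y^3*z - y*z^3 - 2*x*y^2 - x*z^2 + 2*y*z + x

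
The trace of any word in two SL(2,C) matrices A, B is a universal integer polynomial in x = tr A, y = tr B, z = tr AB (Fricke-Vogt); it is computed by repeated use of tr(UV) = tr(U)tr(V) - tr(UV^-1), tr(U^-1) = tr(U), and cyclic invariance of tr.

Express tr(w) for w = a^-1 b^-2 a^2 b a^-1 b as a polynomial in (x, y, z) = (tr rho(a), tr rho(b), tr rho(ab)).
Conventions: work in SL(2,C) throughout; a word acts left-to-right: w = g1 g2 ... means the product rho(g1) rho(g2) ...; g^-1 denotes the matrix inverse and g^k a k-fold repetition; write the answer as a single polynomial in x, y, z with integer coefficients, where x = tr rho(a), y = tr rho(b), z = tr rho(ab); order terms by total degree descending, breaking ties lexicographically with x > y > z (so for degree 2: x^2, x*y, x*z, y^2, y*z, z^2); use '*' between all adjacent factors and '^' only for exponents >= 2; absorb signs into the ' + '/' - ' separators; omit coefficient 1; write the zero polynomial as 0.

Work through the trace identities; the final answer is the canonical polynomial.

tr(a^2) = tr(a)*tr(a) - tr(1)  (reduce the a square) = x^2 - 2
use: tr(a b a) = tr(a)*tr(b a) - tr(b)  (reduce the a square) = x*z - y
tr(a^2 b a) = tr(a)*tr(a b a) - tr(a b)  (reduce the a square) = x^2*z - x*y - z
tr(b a b a) = tr(b a)*tr(b a) - tr(1)  (split on b) = z^2 - 2
use: tr(b a b) = tr(b)*tr(a b) - tr(a)  (reduce the b square) = y*z - x
apply: tr(a^2 b a b) = tr(a)*tr(b a b a) - tr(b a b)  (reduce the a square) = x*z^2 - y*z - x
use: tr(b^-1 a^2 b a) = tr(a^2 b a)*tr(b) - tr(a^2 b a b)  (eliminate b^-1) = x^2*y*z - x*y^2 - x*z^2 + x
use: tr(b^-1 a^2 b a^-1) = tr(b^-1 a^2 b)*tr(a) - tr(b^-1 a^2 b a)  (eliminate a^-1) = -x^2*y*z + x^3 + x*y^2 + x*z^2 - 3*x
use: tr(b^2) = tr(b)*tr(b) - tr(1)  (reduce the b square) = y^2 - 2
tr(a b^2 a) = tr(a)*tr(b^2 a) - tr(b^2)  (reduce the a square) = x*y*z - x^2 - y^2 + 2
tr(a^2 b^2 a) = tr(a)*tr(a b^2 a) - tr(a b^2)  (reduce the a square) = x^2*y*z - x^3 - x*y^2 - y*z + 3*x
use: tr(b^2 a b a) = tr(b)*tr(a b a b) - tr(a b a)  (reduce the b square) = y*z^2 - x*z - y
apply: tr(b^2 a b) = tr(b)*tr(a b^2) - tr(a b)  (reduce the b square) = y^2*z - x*y - z
use: tr(a^2 b^2 a b) = tr(a)*tr(b^2 a b a) - tr(b^2 a b)  (reduce the a square) = x*y*z^2 - x^2*z - y^2*z + z
use: tr(b^-1 a^2 b^2 a) = tr(a^2 b^2 a)*tr(b) - tr(a^2 b^2 a b)  (eliminate b^-1) = x^2*y^2*z - x^3*y - x*y^3 - x*y*z^2 + x^2*z + 3*x*y - z
use: tr(b a b^-2 a^2 b) = tr(b^-1 a^2 b^2 a)*tr(b) - tr(b^-1 a^2 b^2 a b)  (eliminate b^-1) = x^2*y^3*z - x^3*y^2 - x*y^4 - x*y^2*z^2 + x^3 + 4*x*y^2 - 3*x
use: tr(a^2 b a b a) = tr(a)*tr(b a b a^2) - tr(b a b a)  (reduce the a square) = x^2*z^2 - x*y*z - x^2 - z^2 + 2
use: tr(b a b a b a) = tr(a b)*tr(a b a b) - tr(a^-1 b^-1)  (split on a) = z^3 - 3*z
tr(a^2 b a b a b) = tr(a)*tr(b a b a b a) - tr(b a b a b)  (reduce the a square) = x*z^3 - y*z^2 - 2*x*z + y
tr(a^2 b a b a b^-1) = tr(a^2 b a b a)*tr(b) - tr(a^2 b a b a b)  (eliminate b^-1) = x^2*y*z^2 - x*y^2*z - x*z^3 - x^2*y + 2*x*z + y
tr(b a b^-2 a^2 b a) = tr(a^2 b a b a b^-1)*tr(b) - tr(a^2 b a b a)  (eliminate b^-1) = x^2*y^2*z^2 - x*y^3*z - x*y*z^3 - x^2*y^2 - x^2*z^2 + 3*x*y*z + x^2 + y^2 + z^2 - 2
apply: tr(b^-2 a^2 b a^-1 b a) = tr(b a b^-2 a^2 b)*tr(a) - tr(b a b^-2 a^2 b a)  (eliminate a^-1) = x^3*y^3*z - x^4*y^2 - x^2*y^4 - 2*x^2*y^2*z^2 + x*y^3*z + x*y*z^3 + x^4 + 5*x^2*y^2 + x^2*z^2 - 3*x*y*z - 4*x^2 - y^2 - z^2 + 2
tr(a^-1 b^-2 a^2 b a^-1 b) = tr(b^-2 a^2 b a^-1 b)*tr(a) - tr(b^-2 a^2 b a^-1 b a)  (eliminate a^-1) = -x^3*y^3*z + x^4*y^2 + x^2*y^4 + 2*x^2*y^2*z^2 - x^3*y*z - x*y^3*z - x*y*z^3 - 4*x^2*y^2 + 3*x*y*z + x^2 + y^2 + z^2 - 2

-x^3*y^3*z + x^4*y^2 + x^2*y^4 + 2*x^2*y^2*z^2 - x^3*y*z - x*y^3*z - x*y*z^3 - 4*x^2*y^2 + 3*x*y*z + x^2 + y^2 + z^2 - 2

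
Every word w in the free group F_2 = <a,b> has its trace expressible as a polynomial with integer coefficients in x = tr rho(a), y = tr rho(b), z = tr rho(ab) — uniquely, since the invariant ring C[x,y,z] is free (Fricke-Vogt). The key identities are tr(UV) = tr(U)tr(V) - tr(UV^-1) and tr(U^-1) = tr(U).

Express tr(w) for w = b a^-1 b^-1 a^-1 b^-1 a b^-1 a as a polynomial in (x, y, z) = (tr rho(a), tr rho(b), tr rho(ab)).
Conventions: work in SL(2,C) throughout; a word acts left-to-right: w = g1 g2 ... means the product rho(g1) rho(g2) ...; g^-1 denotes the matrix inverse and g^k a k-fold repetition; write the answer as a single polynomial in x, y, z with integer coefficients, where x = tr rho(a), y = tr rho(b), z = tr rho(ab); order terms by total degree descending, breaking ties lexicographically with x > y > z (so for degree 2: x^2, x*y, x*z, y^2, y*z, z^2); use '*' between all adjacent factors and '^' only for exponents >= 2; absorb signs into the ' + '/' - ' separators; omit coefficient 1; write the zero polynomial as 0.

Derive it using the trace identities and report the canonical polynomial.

tr(a^2) = tr(a)*tr(a) - tr(1)  (reduce the a square) = x^2 - 2
tr(a b a) = tr(a)*tr(b a) - tr(b)  (reduce the a square) = x*z - y
tr(a^2 b a) = tr(a)*tr(a b a) - tr(a b)  (reduce the a square) = x^2*z - x*y - z
tr(b a b a) = tr(a b)*tr(a b) - tr(1)  (split on a) = z^2 - 2
tr(b a b) = tr(b)*tr(a b) - tr(a)  (reduce the b square) = y*z - x
next, tr(a^2 b a b) = tr(a)*tr(b a b a) - tr(b a b)  (reduce the a square) = x*z^2 - y*z - x
tr(b^-1 a^2 b a) = tr(a^2 b a)*tr(b) - tr(a^2 b a b)  (eliminate b^-1) = x^2*y*z - x*y^2 - x*z^2 + x
and tr(a b a^-1 b^-1 a) = tr(b^-1 a^2 b)*tr(a) - tr(b^-1 a^2 b a)  (eliminate a^-1) = -x^2*y*z + x^3 + x*y^2 + x*z^2 - 3*x
tr(b a b a b) = tr(b)*tr(a b a b) - tr(a b a)  (reduce the b square) = y*z^2 - x*z - y
tr(b a b a b a) = tr(b a b a)*tr(b a) - tr(a b)  (split on b) = z^3 - 3*z
tr(a b a b a^-1 b) = tr(b a b a b)*tr(a) - tr(b a b a b a)  (eliminate a^-1) = x*y*z^2 - x^2*z - z^3 - x*y + 3*z
tr(a b a^-1 b^-1 a b) = tr(a b a b a^-1)*tr(b) - tr(a b a b a^-1 b)  (eliminate b^-1) = -x*y*z^2 + x^2*z + y^2*z + z^3 - 3*z
tr(b^-1 a b^-1 a b a^-1) = tr(a b a^-1 b^-1 a)*tr(b) - tr(a b a^-1 b^-1 a b)  (eliminate b^-1) = -x^2*y^2*z + x^3*y + x*y^3 + 2*x*y*z^2 - x^2*z - y^2*z - z^3 - 3*x*y + 3*z
and tr(a b^-1 a) = tr(a^2)*tr(b) - tr(a^2 b)  (eliminate b^-1) = x^2*y - x*z - y
and tr(a^-1 b^-1 a b^-1 a b a^-1) = tr(b^-1 a b^-1 a b a^-1)*tr(a) - tr(b^-1 a b^-1 a b)  (eliminate a^-1) = -x^3*y^2*z + x^4*y + x^2*y^3 + 2*x^2*y*z^2 - x^3*z - x*y^2*z - x*z^3 - 4*x^2*y + 4*x*z + y
next, tr(a^3) = tr(a)*tr(a^2) - tr(a)  (reduce the a square) = x^3 - 3*x
and tr(a b^2 a^2) = tr(b)*tr(a^3 b) - tr(a^3)  (reduce the b square) = x^2*y*z - x^3 - x*y^2 - y*z + 3*x
next, tr(b a b^2) = tr(b)*tr(a b^2) - tr(a b)  (reduce the b square) = y^2*z - x*y - z
tr(a b^2 a^2 b) = tr(a)*tr(b a b^2 a) - tr(b a b^2)  (reduce the a square) = x*y*z^2 - x^2*z - y^2*z + z
tr(b a^2 b^-1 a b) = tr(a b^2 a^2)*tr(b) - tr(a b^2 a^2 b)  (eliminate b^-1) = x^2*y^2*z - x^3*y - x*y^3 - x*y*z^2 + x^2*z + 3*x*y - z
tr(a b a b a^2) = tr(a)*tr(b a b a^2) - tr(b a b a)  (reduce the a square) = x^2*z^2 - x*y*z - x^2 - z^2 + 2
tr(a b a b a^2 b) = tr(a)*tr(b a b a b a) - tr(b a b a b)  (reduce the a square) = x*z^3 - y*z^2 - 2*x*z + y
and tr(b a^2 b^-1 a b a) = tr(a b a b a^2)*tr(b) - tr(a b a b a^2 b)  (eliminate b^-1) = x^2*y*z^2 - x*y^2*z - x*z^3 - x^2*y + 2*x*z + y
and tr(a b^-1 a b a^-1 b a) = tr(b a^2 b^-1 a b)*tr(a) - tr(b a^2 b^-1 a b a)  (eliminate a^-1) = x^3*y^2*z - x^4*y - x^2*y^3 - 2*x^2*y*z^2 + x^3*z + x*y^2*z + x*z^3 + 4*x^2*y - 3*x*z - y
and tr(b a b a^2 b) = tr(a)*tr(b^2 a b a) - tr(b^2 a b)  (reduce the a square) = x*y*z^2 - x^2*z - y^2*z + z
and tr(a b a^-1 b a b a) = tr(b a b a^2 b)*tr(a) - tr(b a b a^2 b a)  (eliminate a^-1) = x^2*y*z^2 - x^3*z - x*y^2*z - x*z^3 + y*z^2 + 3*x*z - y
next, tr(b a b a b a b) = tr(b)*tr(a b a b a b) - tr(a b a b a)  (reduce the b square) = y*z^3 - x*z^2 - 2*y*z + x
tr(b a b a b a b a) = tr(a b a b)*tr(a b a b) - tr(1)  (split on a) = z^4 - 4*z^2 + 2
tr(a b a^-1 b a b a b) = tr(b a b a b a b)*tr(a) - tr(b a b a b a b a)  (eliminate a^-1) = x*y*z^3 - x^2*z^2 - z^4 - 2*x*y*z + x^2 + 4*z^2 - 2
tr(a b^-1 a b a^-1 b a b) = tr(a b a^-1 b a b a)*tr(b) - tr(a b a^-1 b a b a b)  (eliminate b^-1) = x^2*y^2*z^2 - x^3*y*z - x*y^3*z - 2*x*y*z^3 + x^2*z^2 + y^2*z^2 + z^4 + 5*x*y*z - x^2 - y^2 - 4*z^2 + 2
next, tr(b^-1 a b^-1 a b a^-1 b a) = tr(a b^-1 a b a^-1 b a)*tr(b) - tr(a b^-1 a b a^-1 b a b)  (eliminate b^-1) = x^3*y^3*z - x^4*y^2 - x^2*y^4 - 3*x^2*y^2*z^2 + 2*x^3*y*z + 2*x*y^3*z + 3*x*y*z^3 + 4*x^2*y^2 - x^2*z^2 - y^2*z^2 - z^4 - 8*x*y*z + x^2 + 4*z^2 - 2
tr(a^-1 b^-1 a b^-1 a b a^-1 b) = tr(b^-1 a b^-1 a b a^-1 b)*tr(a) - tr(b^-1 a b^-1 a b a^-1 b a)  (eliminate a^-1) = -x^3*y^3*z + x^4*y^2 + x^2*y^4 + 3*x^2*y^2*z^2 - 2*x^3*y*z - 2*x*y^3*z - 3*x*y*z^3 - 4*x^2*y^2 + x^2*z^2 + y^2*z^2 + z^4 + 8*x*y*z - 4*z^2 + 2
next, tr(b a^-1 b^-1 a^-1 b^-1 a b^-1 a) = tr(a^-1 b^-1 a b^-1 a b a^-1)*tr(b) - tr(a^-1 b^-1 a b^-1 a b a^-1 b)  (eliminate b^-1) = -x^2*y^2*z^2 + x^3*y*z + x*y^3*z + 2*x*y*z^3 - x^2*z^2 - y^2*z^2 - z^4 - 4*x*y*z + y^2 + 4*z^2 - 2

-x^2*y^2*z^2 + x^3*y*z + x*y^3*z + 2*x*y*z^3 - x^2*z^2 - y^2*z^2 - z^4 - 4*x*y*z + y^2 + 4*z^2 - 2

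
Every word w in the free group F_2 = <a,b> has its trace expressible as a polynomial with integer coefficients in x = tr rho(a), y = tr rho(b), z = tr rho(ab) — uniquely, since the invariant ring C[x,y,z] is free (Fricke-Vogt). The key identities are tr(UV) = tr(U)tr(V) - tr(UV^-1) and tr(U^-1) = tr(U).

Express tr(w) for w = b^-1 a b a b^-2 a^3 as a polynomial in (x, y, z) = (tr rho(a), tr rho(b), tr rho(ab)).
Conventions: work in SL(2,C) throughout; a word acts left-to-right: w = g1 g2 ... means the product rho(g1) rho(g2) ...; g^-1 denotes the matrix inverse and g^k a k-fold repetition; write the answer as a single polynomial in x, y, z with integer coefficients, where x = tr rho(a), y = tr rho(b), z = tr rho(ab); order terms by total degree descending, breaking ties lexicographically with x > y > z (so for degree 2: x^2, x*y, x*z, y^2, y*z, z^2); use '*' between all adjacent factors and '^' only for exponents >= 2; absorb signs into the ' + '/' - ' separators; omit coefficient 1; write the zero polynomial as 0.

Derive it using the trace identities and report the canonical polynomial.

trace(b a^2) = trace(a) * trace(b a) - trace(b) = x*z - y
next, trace(a b a^2) = trace(a) * trace(b a^2) - trace(b a) = x^2*z - x*y - z
trace(b a^4) = trace(a) * trace(a b a^2) - trace(a b a) = x^3*z - x^2*y - 2*x*z + y
and trace(a b a^4) = trace(a) * trace(b a^4) - trace(b a^3) = x^4*z - x^3*y - 3*x^2*z + 2*x*y + z
next, trace(b a b a) = trace(b a) * trace(b a) - trace(1)   [split at repeated b] = z^2 - 2
trace(b a b) = trace(b) * trace(a b) - trace(a) = y*z - x
trace(b a b a^2) = trace(a) * trace(b a b a) - trace(b a b) = x*z^2 - y*z - x
trace(b a b a^3) = trace(a) * trace(b a b a^2) - trace(b a b a) = x^2*z^2 - x*y*z - x^2 - z^2 + 2
trace(a b a^4 b) = trace(a) * trace(b a b a^3) - trace(b a b a^2) = x^3*z^2 - x^2*y*z - x^3 - 2*x*z^2 + y*z + 3*x
and trace(a^3 b^-1 a b a) = trace(a b a^4) * trace(b) - trace(a b a^4 b) = x^4*y*z - x^3*y^2 - x^3*z^2 - 2*x^2*y*z + x^3 + 2*x*y^2 + 2*x*z^2 - 3*x
trace(b a b a b a) = trace(a b) * trace(a b a b) - trace(a^-1 b^-1)   [split at repeated a] = z^3 - 3*z
trace(b a b a b) = trace(b) * trace(a b a b) - trace(a b a) = y*z^2 - x*z - y
next, trace(b a b a b a^2) = trace(a) * trace(b a b a b a) - trace(b a b a b) = x*z^3 - y*z^2 - 2*x*z + y
next, trace(a b a b a^3 b) = trace(a) * trace(b a b a b a^2) - trace(b a b a b a) = x^2*z^3 - x*y*z^2 - 2*x^2*z - z^3 + x*y + 3*z
next, trace(a^3 b^-1 a b a b) = trace(a b a b a^3) * trace(b) - trace(a b a b a^3 b) = x^3*y*z^2 - x^2*y^2*z - x^2*z^3 - x^3*y - x*y*z^2 + 2*x^2*z + y^2*z + z^3 + 2*x*y - 3*z
and trace(b^-1 a^3 b^-1 a b a) = trace(a^3 b^-1 a b a) * trace(b) - trace(a^3 b^-1 a b a b) = x^4*y^2*z - x^3*y^3 - 2*x^3*y*z^2 - x^2*y^2*z + x^2*z^3 + 2*x^3*y + 2*x*y^3 + 3*x*y*z^2 - 2*x^2*z - y^2*z - z^3 - 5*x*y + 3*z
next, trace(b^-1 a b a b^-2 a^3) = trace(b^-1 a^3 b^-1 a b a) * trace(b) - trace(b^-1 a^3 b^-1 a b a b) = x^4*y^3*z - x^3*y^4 - 2*x^3*y^2*z^2 - x^4*y*z - x^2*y^3*z + x^2*y*z^3 + 3*x^3*y^2 + x^3*z^2 + 2*x*y^4 + 3*x*y^2*z^2 - y^3*z - y*z^3 - x^3 - 7*x*y^2 - 2*x*z^2 + 3*y*z + 3*x

x^4*y^3*z - x^3*y^4 - 2*x^3*y^2*z^2 - x^4*y*z - x^2*y^3*z + x^2*y*z^3 + 3*x^3*y^2 + x^3*z^2 + 2*x*y^4 + 3*x*y^2*z^2 - y^3*z - y*z^3 - x^3 - 7*x*y^2 - 2*x*z^2 + 3*y*z + 3*x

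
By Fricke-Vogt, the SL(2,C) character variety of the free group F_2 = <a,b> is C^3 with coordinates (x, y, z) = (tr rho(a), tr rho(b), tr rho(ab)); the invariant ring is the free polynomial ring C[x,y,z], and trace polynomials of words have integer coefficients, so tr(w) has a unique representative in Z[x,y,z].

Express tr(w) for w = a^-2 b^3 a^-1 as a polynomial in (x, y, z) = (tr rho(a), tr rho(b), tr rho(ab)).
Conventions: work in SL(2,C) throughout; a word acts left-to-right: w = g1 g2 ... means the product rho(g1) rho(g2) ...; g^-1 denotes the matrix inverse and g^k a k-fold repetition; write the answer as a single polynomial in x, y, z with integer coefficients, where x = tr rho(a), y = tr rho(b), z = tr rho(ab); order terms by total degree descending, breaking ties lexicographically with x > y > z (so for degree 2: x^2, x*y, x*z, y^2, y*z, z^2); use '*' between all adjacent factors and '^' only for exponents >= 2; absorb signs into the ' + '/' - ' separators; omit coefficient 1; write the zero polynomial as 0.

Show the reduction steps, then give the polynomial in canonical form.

trace(b^2) = trace(b) trace(b) - trace(1) = y^2 - 2
trace(b^3) = trace(b) trace(b^2) - trace(b) = y^3 - 3*y
so trace(b a b) = trace(b) trace(a b) - trace(a) = y*z - x
so trace(b^3 a) = trace(b) trace(b a b) - trace(b a) = y^2*z - x*y - z
trace(a^-1 b^3) = trace(b^3) trace(a) - trace(b^3 a) = x*y^3 - y^2*z - 2*x*y + z
reduce: trace(a^-1 b^3 a^-1) = trace(a^-1 b^3) trace(a) - trace(a^-1 b^3 a) = x^2*y^3 - x*y^2*z - 2*x^2*y - y^3 + x*z + 3*y
reduce: trace(a^-2 b^3 a^-1) = trace(a^-1 b^3 a^-1) trace(a) - trace(a^-1 b^3) = x^3*y^3 - x^2*y^2*z - 2*x^3*y - 2*x*y^3 + x^2*z + y^2*z + 5*x*y - z

x^3*y^3 - x^2*y^2*z - 2*x^3*y - 2*x*y^3 + x^2*z + y^2*z + 5*x*y - z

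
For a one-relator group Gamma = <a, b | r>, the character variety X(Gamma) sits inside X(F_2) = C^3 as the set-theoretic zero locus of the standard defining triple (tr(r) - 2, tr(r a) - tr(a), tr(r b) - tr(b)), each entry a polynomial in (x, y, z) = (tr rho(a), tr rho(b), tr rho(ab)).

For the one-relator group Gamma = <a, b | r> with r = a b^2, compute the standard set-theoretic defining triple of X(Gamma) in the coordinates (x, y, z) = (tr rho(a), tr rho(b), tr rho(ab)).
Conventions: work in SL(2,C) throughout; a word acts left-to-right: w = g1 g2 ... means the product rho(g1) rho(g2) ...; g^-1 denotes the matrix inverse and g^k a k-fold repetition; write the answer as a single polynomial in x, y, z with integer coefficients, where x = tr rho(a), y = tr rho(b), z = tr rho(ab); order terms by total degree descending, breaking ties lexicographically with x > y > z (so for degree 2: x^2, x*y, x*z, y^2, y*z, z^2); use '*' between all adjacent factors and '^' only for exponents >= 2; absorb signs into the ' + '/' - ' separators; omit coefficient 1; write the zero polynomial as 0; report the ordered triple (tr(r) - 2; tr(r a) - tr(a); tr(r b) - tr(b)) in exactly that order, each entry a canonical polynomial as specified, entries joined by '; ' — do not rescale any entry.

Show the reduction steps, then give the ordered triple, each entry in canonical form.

y*z - x - 2; x*y*z - x^2 - y^2 - x + 2; y^2*z - x*y - y - z

tr(a b^2) = tr(b) tr(a b) - tr(a) = y*z - x
tr(b^2) = tr(b) tr(b) - tr(1)   [square of b] = y^2 - 2
tr(a b^2 a) = tr(a) tr(b^2 a) - tr(b^2)   [square of a] = x*y*z - x^2 - y^2 + 2
tr(a b^3) = tr(b) tr(b a b) - tr(b a) = y^2*z - x*y - z
assemble the triple (tr(r) - 2; tr(r a) - x; tr(r b) - y)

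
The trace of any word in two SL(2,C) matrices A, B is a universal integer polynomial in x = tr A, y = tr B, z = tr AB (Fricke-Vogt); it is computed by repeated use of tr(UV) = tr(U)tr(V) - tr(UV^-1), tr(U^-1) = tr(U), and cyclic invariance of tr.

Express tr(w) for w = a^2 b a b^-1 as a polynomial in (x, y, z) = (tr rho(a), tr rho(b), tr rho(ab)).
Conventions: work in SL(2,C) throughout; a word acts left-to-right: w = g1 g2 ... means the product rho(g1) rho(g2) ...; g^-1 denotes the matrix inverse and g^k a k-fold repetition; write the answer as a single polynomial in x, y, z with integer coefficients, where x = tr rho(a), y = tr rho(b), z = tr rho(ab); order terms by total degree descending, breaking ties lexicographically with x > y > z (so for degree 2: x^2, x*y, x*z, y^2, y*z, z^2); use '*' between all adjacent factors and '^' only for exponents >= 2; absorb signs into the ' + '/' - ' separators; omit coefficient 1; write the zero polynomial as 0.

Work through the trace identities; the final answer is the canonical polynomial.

x^2*y*z - x*y^2 - x*z^2 + x

tr(a b a) = tr(a) * tr(b a) - tr(b) = x*z - y
and tr(a^2 b a) = tr(a) * tr(a b a) - tr(a b) = x^2*z - x*y - z
next, tr(b a b a) = tr(a b) * tr(a b) - tr(1)   [split at repeated a] = z^2 - 2
and tr(b a b) = tr(b) * tr(a b) - tr(a) = y*z - x
tr(a^2 b a b) = tr(a) * tr(b a b a) - tr(b a b) = x*z^2 - y*z - x
and tr(a^2 b a b^-1) = tr(a^2 b a) * tr(b) - tr(a^2 b a b) = x^2*y*z - x*y^2 - x*z^2 + x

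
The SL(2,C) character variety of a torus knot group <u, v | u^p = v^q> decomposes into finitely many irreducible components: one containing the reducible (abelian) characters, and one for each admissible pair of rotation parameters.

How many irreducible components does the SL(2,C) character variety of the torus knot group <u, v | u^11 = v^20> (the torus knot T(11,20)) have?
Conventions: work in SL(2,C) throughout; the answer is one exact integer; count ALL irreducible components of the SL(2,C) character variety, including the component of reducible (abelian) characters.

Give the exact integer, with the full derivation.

96

Gamma = < u, v | u^11 = v^20 > (torus knot T(11,20)); the central element u^11 = v^20 acts as +I or -I in any irreducible SL(2,C) representation.
On an irreducible component, tr(u) is locked at 2*cos(pi*alpha/11) for some alpha in 1..10, and tr(v) at 2*cos(pi*beta/20) for some beta in 1..19.
Consistency of u^11 = (-1)^alpha I with v^20 = (-1)^beta I forces alpha = beta (mod 2).
Counting: 5 odd alphas x 10 odd betas + 5 even alphas x 9 even betas = 50 + 45 = 95.
Total: 95 irreducible-character components + 1 reducible (abelian) component = 96.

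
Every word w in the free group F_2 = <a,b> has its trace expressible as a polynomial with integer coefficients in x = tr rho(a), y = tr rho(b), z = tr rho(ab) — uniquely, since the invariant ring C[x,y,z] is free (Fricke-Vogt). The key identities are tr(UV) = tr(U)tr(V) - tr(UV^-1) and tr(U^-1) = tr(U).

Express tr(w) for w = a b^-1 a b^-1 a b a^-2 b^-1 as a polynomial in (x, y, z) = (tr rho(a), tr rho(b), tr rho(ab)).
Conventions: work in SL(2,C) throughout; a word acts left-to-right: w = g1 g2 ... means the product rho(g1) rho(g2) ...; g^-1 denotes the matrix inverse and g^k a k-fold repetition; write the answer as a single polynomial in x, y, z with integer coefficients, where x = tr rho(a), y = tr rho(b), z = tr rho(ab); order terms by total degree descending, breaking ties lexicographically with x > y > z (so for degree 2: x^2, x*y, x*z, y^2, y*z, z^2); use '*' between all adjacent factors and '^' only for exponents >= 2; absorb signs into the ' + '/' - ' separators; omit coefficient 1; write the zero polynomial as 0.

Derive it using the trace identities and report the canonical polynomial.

and tr(a^2 b) = tr(a) tr(b a) - tr(b) = x*z - y
and tr(a^3 b) = tr(a) tr(a b a) - tr(a b) = x^2*z - x*y - z
next, tr(a^2) = tr(a) tr(a) - tr(1) = x^2 - 2
next, tr(a^3) = tr(a) tr(a^2) - tr(a) = x^3 - 3*x
tr(b a^3 b) = tr(b) tr(a^3 b) - tr(a^3) = x^2*y*z - x^3 - x*y^2 - y*z + 3*x
next, tr(b a b a) = tr(a b) tr(a b) - tr(1)   [split at repeated a] = z^2 - 2
next, tr(b a b) = tr(b) tr(a b) - tr(a) = y*z - x
and tr(b a b a^2) = tr(a) tr(b a b a) - tr(b a b) = x*z^2 - y*z - x
tr(b a^3 b a) = tr(a) tr(b a b a^2) - tr(b a b a) = x^2*z^2 - x*y*z - x^2 - z^2 + 2
tr(a^3 b a^-1 b) = tr(b a^3 b) tr(a) - tr(b a^3 b a) = x^3*y*z - x^4 - x^2*y^2 - x^2*z^2 + 4*x^2 + z^2 - 2
and tr(a^-1 b^-1 a^3 b) = tr(a^3 b a^-1) tr(b) - tr(a^3 b a^-1 b) = -x^3*y*z + x^4 + x^2*y^2 + x^2*z^2 + x*y*z - 4*x^2 - y^2 - z^2 + 2
and tr(a b a^-2 b^-1 a^2) = tr(a^-1 b^-1 a^3 b) tr(a) - tr(a^-1 b^-1 a^3 b a) = -x^4*y*z + x^5 + x^3*y^2 + x^3*z^2 + x^2*y*z - 5*x^3 - x*y^2 - x*z^2 + 5*x
and tr(b a^2 b a b) = tr(b) tr(a^2 b a b) - tr(a^2 b a) = x*y*z^2 - x^2*z - y^2*z + z
tr(b a b a b a) = tr(a b a b) tr(a b) - tr(b a)   [split at repeated a] = z^3 - 3*z
tr(b a b a b) = tr(b) tr(a b a b) - tr(a b a) = y*z^2 - x*z - y
tr(b a^2 b a b a) = tr(a) tr(b a b a b a) - tr(b a b a b) = x*z^3 - y*z^2 - 2*x*z + y
next, tr(a^2 b a b a^-1 b) = tr(b a^2 b a b) tr(a) - tr(b a^2 b a b a) = x^2*y*z^2 - x^3*z - x*y^2*z - x*z^3 + y*z^2 + 3*x*z - y
next, tr(a^-1 b^-1 a^2 b a b) = tr(a^2 b a b a^-1) tr(b) - tr(a^2 b a b a^-1 b) = -x^2*y*z^2 + x^3*z + x*y^2*z + x*z^3 - 3*x*z - y
next, tr(a b a^-2 b^-1 a^2 b) = tr(a^-1 b^-1 a^2 b a b) tr(a) - tr(a^-1 b^-1 a^2 b a b a) = -x^3*y*z^2 + x^4*z + x^2*y^2*z + x^2*z^3 - 4*x^2*z + z
tr(a b^-1 a b a^-2 b^-1 a) = tr(a b a^-2 b^-1 a^2) tr(b) - tr(a b a^-2 b^-1 a^2 b) = -x^4*y^2*z + x^5*y + x^3*y^3 + 2*x^3*y*z^2 - x^4*z - x^2*z^3 - 5*x^3*y - x*y^3 - x*y*z^2 + 4*x^2*z + 5*x*y - z
tr(a b^2 a) = tr(b) tr(a^2 b) - tr(a^2) = x*y*z - x^2 - y^2 + 2
tr(b a b^-1 a b) = tr(a b^2 a) tr(b) - tr(a b^2 a b) = x*y^2*z - x^2*y - y^3 - y*z^2 + x*z + 3*y
tr(b^2 a b) = tr(b) tr(b a b) - tr(b a) = y^2*z - x*y - z
and tr(b a b a^2 b) = tr(a) tr(b^2 a b a) - tr(b^2 a b) = x*y*z^2 - x^2*z - y^2*z + z
tr(a b a^-1 b a b a) = tr(b a b a^2 b) tr(a) - tr(b a b a^2 b a) = x^2*y*z^2 - x^3*z - x*y^2*z - x*z^3 + y*z^2 + 3*x*z - y
next, tr(b a b a b a b) = tr(b) tr(a b a b a b) - tr(a b a b a) = y*z^3 - x*z^2 - 2*y*z + x
tr(b a b a b a b a) = tr(a b) tr(a b a b a b) - tr(a^-1 b^-1 a^-1 b^-1)   [split at repeated a] = z^4 - 4*z^2 + 2
next, tr(a b a^-1 b a b a b) = tr(b a b a b a b) tr(a) - tr(b a b a b a b a) = x*y*z^3 - x^2*z^2 - z^4 - 2*x*y*z + x^2 + 4*z^2 - 2
tr(a b a b^-1 a b a^-1 b) = tr(a b a^-1 b a b a) tr(b) - tr(a b a^-1 b a b a b) = x^2*y^2*z^2 - x^3*y*z - x*y^3*z - 2*x*y*z^3 + x^2*z^2 + y^2*z^2 + z^4 + 5*x*y*z - x^2 - y^2 - 4*z^2 + 2
and tr(b^-1 a b a b^-1 a b a^-1) = tr(a b a b^-1 a b a^-1) tr(b) - tr(a b a b^-1 a b a^-1 b) = -x^2*y^2*z^2 + x^3*y*z + 2*x*y^3*z + 2*x*y*z^3 - x^2*y^2 - x^2*z^2 - y^4 - 2*y^2*z^2 - z^4 - 4*x*y*z + x^2 + 4*y^2 + 4*z^2 - 2
tr(a b a b^-1 a) = tr(a^2 b a) tr(b) - tr(a^2 b a b) = x^2*y*z - x*y^2 - x*z^2 + x
tr(a b^-1 a b a^-2 b^-1 a b) = tr(b^-1 a b a b^-1 a b a^-1) tr(a) - tr(b^-1 a b a b^-1 a b) = -x^3*y^2*z^2 + x^4*y*z + 2*x^2*y^3*z + 2*x^2*y*z^3 - x^3*y^2 - x^3*z^2 - x*y^4 - 2*x*y^2*z^2 - x*z^4 - 5*x^2*y*z + x^3 + 5*x*y^2 + 5*x*z^2 - 3*x
and tr(a b^-1 a b^-1 a b a^-2 b^-1) = tr(a b^-1 a b a^-2 b^-1 a) tr(b) - tr(a b^-1 a b a^-2 b^-1 a b) = -x^4*y^3*z + x^5*y^2 + x^3*y^4 + 3*x^3*y^2*z^2 - 2*x^4*y*z - 2*x^2*y^3*z - 3*x^2*y*z^3 - 4*x^3*y^2 + x^3*z^2 + x*y^2*z^2 + x*z^4 + 9*x^2*y*z - x^3 - 5*x*z^2 - y*z + 3*x

-x^4*y^3*z + x^5*y^2 + x^3*y^4 + 3*x^3*y^2*z^2 - 2*x^4*y*z - 2*x^2*y^3*z - 3*x^2*y*z^3 - 4*x^3*y^2 + x^3*z^2 + x*y^2*z^2 + x*z^4 + 9*x^2*y*z - x^3 - 5*x*z^2 - y*z + 3*x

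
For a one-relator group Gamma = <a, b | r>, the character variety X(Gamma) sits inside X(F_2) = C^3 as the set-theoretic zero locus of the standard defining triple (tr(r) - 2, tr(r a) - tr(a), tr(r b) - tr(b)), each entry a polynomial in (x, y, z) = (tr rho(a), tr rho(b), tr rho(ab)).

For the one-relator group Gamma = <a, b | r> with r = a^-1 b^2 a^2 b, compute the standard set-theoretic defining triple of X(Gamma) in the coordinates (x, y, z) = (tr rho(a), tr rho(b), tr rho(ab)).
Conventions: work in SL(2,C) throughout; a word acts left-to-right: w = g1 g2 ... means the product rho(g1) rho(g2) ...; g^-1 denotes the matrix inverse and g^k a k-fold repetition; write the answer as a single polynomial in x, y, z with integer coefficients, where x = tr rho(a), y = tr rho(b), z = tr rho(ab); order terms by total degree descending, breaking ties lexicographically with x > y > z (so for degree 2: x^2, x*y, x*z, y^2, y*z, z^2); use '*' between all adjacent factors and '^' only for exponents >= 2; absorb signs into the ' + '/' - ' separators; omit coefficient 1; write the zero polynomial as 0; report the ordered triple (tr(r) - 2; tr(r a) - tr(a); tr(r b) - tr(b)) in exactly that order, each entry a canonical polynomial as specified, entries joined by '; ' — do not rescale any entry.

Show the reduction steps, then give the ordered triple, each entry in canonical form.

trace(a^2 b) = trace(a)*trace(b a) - trace(b)   [square of a] = x*z - y
trace(a^2) = trace(a)*trace(a) - trace(1)   [square of a] = x^2 - 2
next, trace(a^2 b^2) = trace(b)*trace(a^2 b) - trace(a^2)   [square of b] = x*y*z - x^2 - y^2 + 2
and trace(b^2 a^2 b) = trace(b)*trace(a^2 b^2) - trace(a^2 b)   [square of b] = x*y^2*z - x^2*y - y^3 - x*z + 3*y
trace(a b a b) = trace(a b)*trace(a b) - trace(1)   [split at a repeated a] = z^2 - 2
trace(b a b^2 a) = trace(b)*trace(a b a b) - trace(a b a)   [square of b] = y*z^2 - x*z - y
trace(b a b) = trace(b)*trace(a b) - trace(a)   [square of b] = y*z - x
next, trace(b a b^2) = trace(b)*trace(b a b) - trace(b a)   [square of b] = y^2*z - x*y - z
trace(b^2 a^2 b a) = trace(a)*trace(b a b^2 a) - trace(b a b^2)   [square of a] = x*y*z^2 - x^2*z - y^2*z + z
next, trace(a^-1 b^2 a^2 b) = trace(b^2 a^2 b)*trace(a) - trace(b^2 a^2 b a)   [inverse elimination on a] = x^2*y^2*z - x^3*y - x*y^3 - x*y*z^2 + y^2*z + 3*x*y - z
and trace(b^2 a^2 b^2) = trace(b)*trace(b^2 a^2 b) - trace(b^2 a^2) = x*y^3*z - x^2*y^2 - y^4 - 2*x*y*z + x^2 + 4*y^2 - 2
trace(b^2 a b^2 a) = trace(b)*trace(a b^2 a b) - trace(a b^2 a) = y^2*z^2 - 2*x*y*z + x^2 - 2
and trace(b^2 a b^2) = trace(b)*trace(b^2 a b) - trace(b^2 a) = y^3*z - x*y^2 - 2*y*z + x
trace(b^2 a^2 b^2 a) = trace(a)*trace(b^2 a b^2 a) - trace(b^2 a b^2) = x*y^2*z^2 - 2*x^2*y*z - y^3*z + x^3 + x*y^2 + 2*y*z - 3*x
and trace(a^-1 b^2 a^2 b^2) = trace(b^2 a^2 b^2)*trace(a) - trace(b^2 a^2 b^2 a) = x^2*y^3*z - x^3*y^2 - x*y^4 - x*y^2*z^2 + y^3*z + 3*x*y^2 - 2*y*z + x
assemble the triple (trace(r) - 2; trace(r a) - x; trace(r b) - y)

x^2*y^2*z - x^3*y - x*y^3 - x*y*z^2 + y^2*z + 3*x*y - z - 2; x*y^2*z - x^2*y - y^3 - x*z - x + 3*y; x^2*y^3*z - x^3*y^2 - x*y^4 - x*y^2*z^2 + y^3*z + 3*x*y^2 - 2*y*z + x - y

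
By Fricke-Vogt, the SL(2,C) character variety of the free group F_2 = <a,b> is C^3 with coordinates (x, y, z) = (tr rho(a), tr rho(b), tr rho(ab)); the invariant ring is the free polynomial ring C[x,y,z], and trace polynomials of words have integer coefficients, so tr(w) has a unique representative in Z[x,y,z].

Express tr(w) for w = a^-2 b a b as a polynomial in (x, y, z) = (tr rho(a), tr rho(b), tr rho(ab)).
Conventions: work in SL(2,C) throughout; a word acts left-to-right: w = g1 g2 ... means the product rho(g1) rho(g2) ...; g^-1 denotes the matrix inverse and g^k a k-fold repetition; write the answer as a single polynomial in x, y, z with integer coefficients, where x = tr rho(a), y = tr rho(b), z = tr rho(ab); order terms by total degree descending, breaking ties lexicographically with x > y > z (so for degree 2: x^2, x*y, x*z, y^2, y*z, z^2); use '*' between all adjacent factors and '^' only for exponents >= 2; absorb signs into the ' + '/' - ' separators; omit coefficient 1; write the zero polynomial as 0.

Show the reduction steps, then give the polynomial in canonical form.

reduce: trace(b a b) = trace(b)*trace(a b) - trace(a) = y*z - x
trace(b a b a) = trace(a b)*trace(a b) - trace(1) = z^2 - 2
trace(a^-1 b a b) = trace(b a b)*trace(a) - trace(b a b a) = x*y*z - x^2 - z^2 + 2
reduce: trace(a^-2 b a b) = trace(a^-1 b a b)*trace(a) - trace(a^-1 b a b a) = x^2*y*z - x^3 - x*z^2 - y*z + 3*x

x^2*y*z - x^3 - x*z^2 - y*z + 3*x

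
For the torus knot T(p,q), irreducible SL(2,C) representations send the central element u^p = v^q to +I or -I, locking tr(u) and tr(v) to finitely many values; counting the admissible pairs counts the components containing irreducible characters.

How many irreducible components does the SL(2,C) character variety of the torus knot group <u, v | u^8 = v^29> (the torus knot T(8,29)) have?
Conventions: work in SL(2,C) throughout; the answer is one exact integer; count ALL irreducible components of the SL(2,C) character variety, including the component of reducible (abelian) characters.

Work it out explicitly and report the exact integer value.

For T(8,29): irreducibility forces the central element u^8 = v^29 to one of +I, -I.
This locks tr(u) to 2*cos(pi*alpha/8), alpha in 1..7, and tr(v) to 2*cos(pi*beta/29), beta in 1..28, on each component of irreducible characters.
The two central values (-1)^alpha I and (-1)^beta I must be the same matrix, so alpha and beta share a parity.
Enumerate parity-matched pairs: 4*14 odd-odd plus 3*14 even-even gives 98.
components with irreducible characters: 98; plus the single component of reducible (abelian) characters: total 99.

99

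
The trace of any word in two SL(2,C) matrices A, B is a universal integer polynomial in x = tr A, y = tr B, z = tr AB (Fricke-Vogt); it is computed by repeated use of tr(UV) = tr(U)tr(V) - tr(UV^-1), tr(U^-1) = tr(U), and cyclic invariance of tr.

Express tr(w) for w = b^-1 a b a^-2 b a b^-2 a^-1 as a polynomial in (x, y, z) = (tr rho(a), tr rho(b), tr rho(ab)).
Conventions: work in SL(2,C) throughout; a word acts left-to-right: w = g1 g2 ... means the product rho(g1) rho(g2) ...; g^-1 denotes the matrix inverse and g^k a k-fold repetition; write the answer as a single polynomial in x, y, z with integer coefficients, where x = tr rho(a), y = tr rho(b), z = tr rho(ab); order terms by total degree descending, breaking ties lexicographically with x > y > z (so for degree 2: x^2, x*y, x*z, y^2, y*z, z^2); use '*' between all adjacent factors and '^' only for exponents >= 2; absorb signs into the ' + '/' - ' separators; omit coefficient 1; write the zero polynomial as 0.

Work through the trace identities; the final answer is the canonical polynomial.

apply: tr(a^-1 b) = tr(b) tr(a) - tr(b a)   [inverse elimination on a] = x*y - z
tr(b a b) = tr(b) tr(a b) - tr(a)   [square of b] = y*z - x
tr(b a b a) = tr(a b) tr(a b) - tr(1)   [split at a repeated a] = z^2 - 2
use: tr(b a b a^-1) = tr(b a b) tr(a) - tr(b a b a)   [inverse elimination on a] = x*y*z - x^2 - z^2 + 2
apply: tr(a^-2 b a b) = tr(b a b a^-1) tr(a) - tr(b a b)   [inverse elimination on a] = x^2*y*z - x^3 - x*z^2 - y*z + 3*x
use: tr(a^-2 b a b^-1) = tr(a^-2 b a) tr(b) - tr(a^-2 b a b)   [inverse elimination on b] = -x^2*y*z + x^3 + x*y^2 + x*z^2 - 3*x
tr(b^2) = tr(b) tr(b) - tr(1)   [square of b] = y^2 - 2
tr(b a^2 b) = tr(a) tr(b^2 a) - tr(b^2)   [square of a] = x*y*z - x^2 - y^2 + 2
use: tr(b a^2 b a) = tr(a) tr(b a b a) - tr(b a b)   [square of a] = x*z^2 - y*z - x
apply: tr(a b a^-1 b a) = tr(b a^2 b) tr(a) - tr(b a^2 b a)   [inverse elimination on a] = x^2*y*z - x^3 - x*y^2 - x*z^2 + y*z + 3*x
tr(b a^2) = tr(a) tr(b a) - tr(b)   [square of a] = x*z - y
tr(a^2 b a) = tr(a) tr(b a^2) - tr(b a)   [square of a] = x^2*z - x*y - z
tr(a b a b^2 a) = tr(b) tr(a^2 b a b) - tr(a^2 b a)   [square of b] = x*y*z^2 - x^2*z - y^2*z + z
tr(a b a b a b) = tr(b a) tr(b a b a) - tr(b^-1 a^-1)   [split at a repeated b] = z^3 - 3*z
use: tr(a b a b^2 a b) = tr(b) tr(a b a b a b) - tr(a b a b a)   [square of b] = y*z^3 - x*z^2 - 2*y*z + x
use: tr(b a b^-1 a b a b) = tr(a b a b^2 a) tr(b) - tr(a b a b^2 a b)   [inverse elimination on b] = x*y^2*z^2 - x^2*y*z - y^3*z - y*z^3 + x*z^2 + 3*y*z - x
apply: tr(b a b a b) = tr(b) tr(a b a b) - tr(a b a)   [square of b] = y*z^2 - x*z - y
apply: tr(a b a b a b a) = tr(a) tr(b a b a b a) - tr(b a b a b)   [square of a] = x*z^3 - y*z^2 - 2*x*z + y
apply: tr(a b a b a b a b) = tr(a b a b) tr(a b a b) - tr(1)   [split at a repeated a] = z^4 - 4*z^2 + 2
tr(b a b^-1 a b a b a) = tr(a b a b a b a) tr(b) - tr(a b a b a b a b)   [inverse elimination on b] = x*y*z^3 - y^2*z^2 - z^4 - 2*x*y*z + y^2 + 4*z^2 - 2
apply: tr(b a b a^-1 b a b^-1 a) = tr(b a b^-1 a b a b) tr(a) - tr(b a b^-1 a b a b a)   [inverse elimination on a] = x^2*y^2*z^2 - x^3*y*z - x*y^3*z - 2*x*y*z^3 + x^2*z^2 + y^2*z^2 + z^4 + 5*x*y*z - x^2 - y^2 - 4*z^2 + 2
tr(a^-1 b a b^-1 a^-1 b a b) = tr(b a b a^-1 b a b^-1) tr(a) - tr(b a b a^-1 b a b^-1 a)   [inverse elimination on a] = -x^2*y^2*z^2 + 2*x^3*y*z + x*y^3*z + 2*x*y*z^3 - x^4 - x^2*y^2 - 2*x^2*z^2 - y^2*z^2 - z^4 - 4*x*y*z + 4*x^2 + y^2 + 4*z^2 - 2
use: tr(b a b^2) = tr(b) tr(b a b) - tr(b a)   [square of b] = y^2*z - x*y - z
tr(b a b^2 a b) = tr(b) tr(a b^2 a b) - tr(a b^2 a)   [square of b] = y^2*z^2 - 2*x*y*z + x^2 - 2
tr(a^-1 b a b^2 a b) = tr(b a b^2 a b) tr(a) - tr(b a b^2 a b a)   [inverse elimination on a] = x*y^2*z^2 - 2*x^2*y*z - y*z^3 + x^3 + x*z^2 + 2*y*z - 3*x
tr(b a b^-1 a^-1 b a b) = tr(a^-1 b a b^2 a) tr(b) - tr(a^-1 b a b^2 a b)   [inverse elimination on b] = -x*y^2*z^2 + 2*x^2*y*z + y^3*z + y*z^3 - x^3 - x*y^2 - x*z^2 - 3*y*z + 3*x
tr(b^-1 a^-1 b a b a^-2 b a) = tr(a^-1 b a b^-1 a^-1 b a b) tr(a) - tr(a^-1 b a b^-1 a^-1 b a b a)   [inverse elimination on a] = -x^3*y^2*z^2 + 2*x^4*y*z + x^2*y^3*z + 2*x^2*y*z^3 - x^5 - x^3*y^2 - 2*x^3*z^2 - x*z^4 - 6*x^2*y*z - y^3*z - y*z^3 + 5*x^3 + 2*x*y^2 + 5*x*z^2 + 3*y*z - 5*x
apply: tr(a^-1 b^2 a b) = tr(b^2 a b) tr(a) - tr(b^2 a b a)   [inverse elimination on a] = x*y^2*z - x^2*y - y*z^2 + y
tr(b a b a^-2 b) = tr(a^-1 b^2 a b) tr(a) - tr(a^-1 b^2 a b a)   [inverse elimination on a] = x^2*y^2*z - x^3*y - x*y*z^2 - y^2*z + 2*x*y + z
tr(a b a^-2 b a b^-2 a^-1 b) = tr(b^-1 a^-1 b a b a^-2 b a) tr(b) - tr(b^-1 a^-1 b a b a^-2 b a b)   [inverse elimination on b] = -x^3*y^3*z^2 + 2*x^4*y^2*z + x^2*y^4*z + 2*x^2*y^2*z^3 - x^5*y - x^3*y^3 - 2*x^3*y*z^2 - x*y*z^4 - 7*x^2*y^2*z - y^4*z - y^2*z^3 + 6*x^3*y + 2*x*y^3 + 6*x*y*z^2 + 4*y^2*z - 7*x*y - z
tr(b^-1 a b a^-2 b a b^-2 a^-1) = tr(a b a^-2 b a b^-2 a^-1) tr(b) - tr(a b a^-2 b a b^-2 a^-1 b)   [inverse elimination on b] = x^3*y^3*z^2 - 2*x^4*y^2*z - x^2*y^4*z - 2*x^2*y^2*z^3 + x^5*y + x^3*y^3 + 2*x^3*y*z^2 + x*y*z^4 + 6*x^2*y^2*z + y^4*z + y^2*z^3 - 5*x^3*y - x*y^3 - 5*x*y*z^2 - 4*y^2*z + 4*x*y + z

x^3*y^3*z^2 - 2*x^4*y^2*z - x^2*y^4*z - 2*x^2*y^2*z^3 + x^5*y + x^3*y^3 + 2*x^3*y*z^2 + x*y*z^4 + 6*x^2*y^2*z + y^4*z + y^2*z^3 - 5*x^3*y - x*y^3 - 5*x*y*z^2 - 4*y^2*z + 4*x*y + z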